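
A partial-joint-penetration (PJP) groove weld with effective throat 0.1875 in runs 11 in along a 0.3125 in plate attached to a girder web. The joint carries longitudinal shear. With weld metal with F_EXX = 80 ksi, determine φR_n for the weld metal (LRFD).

Effective throat (given) t_e = 0.1875 in.
A_we = 0.1875 × 11 = 2.062 in².
F_nw = 0.6 F_EXX = 48 ksi.
φR_n = 0.75 × 48 × 2.062 = 74.25 kip.

φR_n ≈ 74.2 kip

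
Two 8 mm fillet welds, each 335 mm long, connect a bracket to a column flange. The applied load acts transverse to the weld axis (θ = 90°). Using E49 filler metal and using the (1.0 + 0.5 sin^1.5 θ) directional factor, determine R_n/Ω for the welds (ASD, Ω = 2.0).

R_n/Ω ≈ 836 kN

E49XX → F_EXX = 490 MPa.
t_e = 0.707 × 8 = 5.656 mm; A_we = 5.656 × 670 = 3790 mm².
Directional factor: 1.0 + 0.5 sin^1.5(90°) = 1.5.
F_nw = 0.6 × 490 × 1.5 = 441 MPa.
R_n/Ω = (441 × 3790) / 2.0 × 10⁻³ = 835.6 kN.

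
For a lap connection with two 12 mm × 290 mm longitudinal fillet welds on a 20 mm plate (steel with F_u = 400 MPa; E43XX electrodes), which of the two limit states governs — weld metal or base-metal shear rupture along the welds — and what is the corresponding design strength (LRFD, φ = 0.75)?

φR_n ≈ 952 kN (weld metal governs)

E43XX → F_EXX = 430 MPa.
t_e = 0.707 × 12 = 8.484 mm; L = 580 mm.
Weld metal: φR_n = 0.75 × 0.6 × 430 × 8.484 × 580 × 10⁻³ = 952.2 kN.
Base metal (shear rupture): φR_n = 0.75 × 0.6 × 400 × 20 × 580 × 10⁻³ = 2088 kN.
Governing: weld metal.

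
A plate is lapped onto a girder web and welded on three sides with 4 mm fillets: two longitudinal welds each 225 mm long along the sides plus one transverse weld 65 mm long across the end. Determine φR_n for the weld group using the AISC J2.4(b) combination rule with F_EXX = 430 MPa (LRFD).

t_e = 0.707 × 4 = 2.828 mm.
R_nwl = 0.6 × 430 × 2.828 × 450 × 10⁻³ = 328.3 kN (longitudinal, 2 welds).
R_nwt = 0.6 × 430 × 2.828 × 65 × 10⁻³ = 47.43 kN (transverse, base value).
(i) R_nwl + R_nwt = 375.8 kN; (ii) 0.85 R_nwl + 1.5 R_nwt = 350.2 kN.
R_n = max = 375.8 kN [governs: (i)]; φR_n = 281.8 kN.

φR_n ≈ 282 kN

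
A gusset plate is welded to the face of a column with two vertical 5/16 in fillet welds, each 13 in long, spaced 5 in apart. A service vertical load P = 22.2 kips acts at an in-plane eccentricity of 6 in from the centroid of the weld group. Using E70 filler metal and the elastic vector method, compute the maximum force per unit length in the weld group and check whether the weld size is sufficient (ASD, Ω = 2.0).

f_max ≈ 2.21 kip/in; adequate

E70XX → F_EXX = 70 ksi.
Total weld length L_w = 26 in. Treat welds as unit-width lines.
Polar moment about centroid: J = 2[d³/12 + d(b/2)²] = 2[13³/12 + 13×2.5²] = 528.7 in³.
Direct shear f_v = P/L_w = 22.2 / 26 = 0.8538 kip/in (vertical).
Torsion M = P·e = 22.2 × 6 = 133.2 kip·in.
Critical point at (x, y) = (2.5, 6.5) from centroid. f_tx = M·y/J = 1.638 kip/in; f_ty = M·x/J = 0.6299 kip/in.
Resultant f_max = √[f_tx² + (f_v + f_ty)²] = √[1.638² + (0.8538 + 0.6299)²] = 2.21 kip/in.
Capacity per unit length: r_n/Ω = (1/2.0) × 0.6 × 70 × (0.707 × 0.3125) = 4.64 kip/in.
2.21 ≤ 4.64 → adequate.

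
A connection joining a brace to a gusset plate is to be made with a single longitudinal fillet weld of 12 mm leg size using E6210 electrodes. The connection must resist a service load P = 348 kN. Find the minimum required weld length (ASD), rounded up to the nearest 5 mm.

L = 225 mm

E62XX → F_EXX = 620 MPa.
Throat t_e = 0.707 × 12 = 8.484 mm.
r_n/Ω = (0.6 × 620 × 8.484) / 2.0 = 1578 N/mm = 1.578 kN/mm.
L_req = P / (r_n/Ω) = 348 / 1.578 = 220.5 mm total.
Round up → use L = 225 mm.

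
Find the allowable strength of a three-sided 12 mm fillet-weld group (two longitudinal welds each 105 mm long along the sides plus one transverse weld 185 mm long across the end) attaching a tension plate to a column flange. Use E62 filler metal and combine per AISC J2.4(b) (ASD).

R_n/Ω ≈ 720 kN

E62XX → F_EXX = 620 MPa.
t_e = 0.707 × 12 = 8.484 mm.
R_nwl = 0.6 × 620 × 8.484 × 210 × 10⁻³ = 662.8 kN (longitudinal, 2 welds).
R_nwt = 0.6 × 620 × 8.484 × 185 × 10⁻³ = 583.9 kN (transverse, base value).
(i) R_nwl + R_nwt = 1247 kN; (ii) 0.85 R_nwl + 1.5 R_nwt = 1439 kN.
R_n = max = 1439 kN [governs: (ii)]; R_n/Ω = 719.6 kN.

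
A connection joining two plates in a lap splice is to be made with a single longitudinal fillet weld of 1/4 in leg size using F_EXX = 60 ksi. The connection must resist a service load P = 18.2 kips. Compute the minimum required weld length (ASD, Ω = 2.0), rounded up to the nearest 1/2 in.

Throat t_e = 0.707 × 0.25 = 0.1767 in.
r_n/Ω = (0.6 × 60 × 0.1767) / 2.0 = 3.181 kip/in.
L_req = P / (r_n/Ω) = 18.2 / 3.181 = 5.721 in total.
Round up → use L = 6 in.

L = 6 in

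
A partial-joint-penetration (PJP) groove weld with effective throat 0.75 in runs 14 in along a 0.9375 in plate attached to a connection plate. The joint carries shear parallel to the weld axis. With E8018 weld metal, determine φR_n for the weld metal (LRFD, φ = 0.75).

φR_n ≈ 378 kip

E80XX → F_EXX = 80 ksi.
Effective throat (given) t_e = 0.75 in.
A_we = 0.75 × 14 = 10.5 in².
F_nw = 0.6 F_EXX = 48 ksi.
φR_n = 0.75 × 48 × 10.5 = 378 kip.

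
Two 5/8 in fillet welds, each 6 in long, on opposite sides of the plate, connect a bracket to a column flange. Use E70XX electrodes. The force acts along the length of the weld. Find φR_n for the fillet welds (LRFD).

φR_n ≈ 167 kips

E70XX → F_EXX = 70 ksi.
Effective throat t_e = 0.707 × 0.625 = 0.4419 in.
Total length L = 12 in; A_we = 0.4419 × 12 = 5.302 in².
F_nw = 0.6 F_EXX = 0.6 × 70 = 42 ksi.
φR_n = 0.75 × 42 × 5.302 = 167 kips.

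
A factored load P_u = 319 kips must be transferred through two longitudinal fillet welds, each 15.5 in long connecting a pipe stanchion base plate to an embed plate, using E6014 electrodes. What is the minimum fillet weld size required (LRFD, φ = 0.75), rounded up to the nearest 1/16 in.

E60XX → F_EXX = 60 ksi.
Total weld length L = 31 in.
Required throat t_e = P_u / (φ × 0.6 F_EXX × L) = 319 / (0.75 × 0.6 × 60 × 31) = 0.3811 in.
Required leg w = t_e / 0.707 = 0.5391 in → use 9/16 in.

w = 9/16 in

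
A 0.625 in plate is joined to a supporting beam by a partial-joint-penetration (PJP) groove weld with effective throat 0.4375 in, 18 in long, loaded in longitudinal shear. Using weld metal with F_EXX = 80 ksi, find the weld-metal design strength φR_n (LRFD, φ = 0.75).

Effective throat (given) t_e = 0.4375 in.
A_we = 0.4375 × 18 = 7.875 in².
F_nw = 0.6 F_EXX = 48 ksi.
φR_n = 0.75 × 48 × 7.875 = 283.5 kips.

φR_n ≈ 284 kips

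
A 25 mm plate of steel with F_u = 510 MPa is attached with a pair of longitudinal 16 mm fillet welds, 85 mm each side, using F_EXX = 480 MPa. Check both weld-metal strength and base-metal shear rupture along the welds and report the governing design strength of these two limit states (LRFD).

φR_n ≈ 415 kN (weld metal governs)

t_e = 0.707 × 16 = 11.31 mm; L = 170 mm.
Weld metal: φR_n = 0.75 × 0.6 × 480 × 11.31 × 170 × 10⁻³ = 415.4 kN.
Base metal (shear rupture): φR_n = 0.75 × 0.6 × 510 × 25 × 170 × 10⁻³ = 975.4 kN.
Governing: weld metal.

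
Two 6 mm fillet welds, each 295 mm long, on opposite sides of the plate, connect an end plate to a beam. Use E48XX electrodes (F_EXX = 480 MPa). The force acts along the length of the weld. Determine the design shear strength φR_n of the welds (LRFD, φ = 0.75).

Effective throat t_e = 0.707 × 6 = 4.242 mm.
Total length L = 590 mm; A_we = 4.242 × 590 = 2503 mm².
F_nw = 0.6 F_EXX = 0.6 × 480 = 288 MPa.
φR_n = 0.75 × 288 × 2503 × 10⁻³ = 540.6 kN.

φR_n ≈ 541 kN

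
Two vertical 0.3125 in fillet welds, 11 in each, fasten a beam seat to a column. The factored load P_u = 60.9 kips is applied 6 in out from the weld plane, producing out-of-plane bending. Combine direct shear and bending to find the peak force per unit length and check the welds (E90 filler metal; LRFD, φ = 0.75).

E90XX → F_EXX = 90 ksi.
L_w = 2 × 11 = 22 in; section modulus (unit throat) S = 2 × L²/6 = 40.33 in².
Direct shear f_v = P/L_w = 60.9/22 = 2.768 kip/in.
Moment M = P × e = 60.9 × 6 = 365.4 kip·in; bending f_b = M/S = 9.06 kip/in.
f_max = √(f_v² + f_b²) = √(2.768² + 9.06²) = 9.473 kip/in.
φr_n = 0.75 × 0.6 × 90 × (0.707 × 0.3125) = 8.948 kip/in → NOT adequate.

f_max ≈ 9.47 kip/in; NOT adequate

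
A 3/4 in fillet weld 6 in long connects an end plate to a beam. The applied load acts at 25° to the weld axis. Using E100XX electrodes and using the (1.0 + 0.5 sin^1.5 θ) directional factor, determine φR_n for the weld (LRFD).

φR_n ≈ 163 kip

E100XX → F_EXX = 100 ksi.
t_e = 0.707 × 0.75 = 0.5302 in; A_we = 0.5302 × 6 = 3.181 in².
Directional factor: 1.0 + 0.5 sin^1.5(25°) = 1.137.
F_nw = 0.6 × 100 × 1.137 = 68.24 ksi.
φR_n = 0.75 × 68.24 × 3.181 = 162.8 kip.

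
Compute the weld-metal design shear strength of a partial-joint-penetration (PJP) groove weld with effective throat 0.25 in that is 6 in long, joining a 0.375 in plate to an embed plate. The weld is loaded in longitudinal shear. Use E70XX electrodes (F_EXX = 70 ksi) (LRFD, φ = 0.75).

Effective throat (given) t_e = 0.25 in.
A_we = 0.25 × 6 = 1.5 in².
F_nw = 0.6 F_EXX = 42 ksi.
φR_n = 0.75 × 42 × 1.5 = 47.25 kips.

φR_n ≈ 47.2 kips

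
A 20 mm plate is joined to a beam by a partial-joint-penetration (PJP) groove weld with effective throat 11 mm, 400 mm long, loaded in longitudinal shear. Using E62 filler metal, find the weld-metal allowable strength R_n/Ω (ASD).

R_n/Ω ≈ 818 kN

E62XX → F_EXX = 620 MPa.
Effective throat (given) t_e = 11 mm.
A_we = 11 × 400 = 4400 mm².
F_nw = 0.6 F_EXX = 372 MPa.
R_n/Ω = (372 × 4400) / 2.0 × 10⁻³ = 818.4 kN.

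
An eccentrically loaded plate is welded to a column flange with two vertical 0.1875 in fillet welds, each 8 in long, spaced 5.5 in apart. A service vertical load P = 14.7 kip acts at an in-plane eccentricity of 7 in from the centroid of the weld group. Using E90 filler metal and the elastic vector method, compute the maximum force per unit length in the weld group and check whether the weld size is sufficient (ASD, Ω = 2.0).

E90XX → F_EXX = 90 ksi.
Total weld length L_w = 16 in. Treat welds as unit-width lines.
Polar moment about centroid: J = 2[d³/12 + d(b/2)²] = 2[8³/12 + 8×2.75²] = 206.3 in³.
Direct shear f_v = P/L_w = 14.7 / 16 = 0.9187 kip/in (vertical).
Torsion M = P·e = 14.7 × 7 = 102.9 kip·in.
Critical point at (x, y) = (2.75, 4) from centroid. f_tx = M·y/J = 1.995 kip/in; f_ty = M·x/J = 1.371 kip/in.
Resultant f_max = √[f_tx² + (f_v + f_ty)²] = √[1.995² + (0.9187 + 1.371)²] = 3.037 kip/in.
Capacity per unit length: r_n/Ω = (1/2.0) × 0.6 × 90 × (0.707 × 0.1875) = 3.579 kip/in.
3.037 ≤ 3.579 → adequate.

f_max ≈ 3.04 kip/in; adequate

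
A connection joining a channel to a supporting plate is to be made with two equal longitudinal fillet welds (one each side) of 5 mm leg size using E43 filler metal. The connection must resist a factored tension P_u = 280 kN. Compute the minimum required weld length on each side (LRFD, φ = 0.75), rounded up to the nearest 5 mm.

L = 205 mm on each side

E43XX → F_EXX = 430 MPa.
Throat t_e = 0.707 × 5 = 3.535 mm.
φr_n = 0.75 × 0.6 × 430 × 3.535 × 10⁻³ = 0.684 kN/mm.
L_req = P_u / φr_n = 280 / 0.684 = 409.3 mm total.
Per side: 409.3 / 2 = 204.7 mm.
Round up → use L = 205 mm on each side.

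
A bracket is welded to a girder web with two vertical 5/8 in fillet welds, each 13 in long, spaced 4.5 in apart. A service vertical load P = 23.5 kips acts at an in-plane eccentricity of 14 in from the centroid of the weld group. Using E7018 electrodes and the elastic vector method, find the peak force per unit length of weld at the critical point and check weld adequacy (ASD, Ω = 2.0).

E70XX → F_EXX = 70 ksi.
Total weld length L_w = 26 in. Treat welds as unit-width lines.
Polar moment about centroid: J = 2[d³/12 + d(b/2)²] = 2[13³/12 + 13×2.25²] = 497.8 in³.
Direct shear f_v = P/L_w = 23.5 / 26 = 0.9038 kip/in (vertical).
Torsion M = P·e = 23.5 × 14 = 329 kip·in.
Critical point at (x, y) = (2.25, 6.5) from centroid. f_tx = M·y/J = 4.296 kip/in; f_ty = M·x/J = 1.487 kip/in.
Resultant f_max = √[f_tx² + (f_v + f_ty)²] = √[4.296² + (0.9038 + 1.487)²] = 4.916 kip/in.
Capacity per unit length: r_n/Ω = (1/2.0) × 0.6 × 70 × (0.707 × 0.625) = 9.279 kip/in.
4.916 ≤ 9.279 → adequate.

f_max ≈ 4.92 kip/in; adequate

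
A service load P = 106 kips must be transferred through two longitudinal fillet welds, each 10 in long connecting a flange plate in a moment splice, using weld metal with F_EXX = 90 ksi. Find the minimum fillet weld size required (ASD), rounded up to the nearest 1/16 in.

Total weld length L = 20 in.
Required throat t_e = P × Ω / (0.6 F_EXX × L) = 106 × 2.0 / (0.6 × 90 × 20) = 0.1963 in.
Required leg w = t_e / 0.707 = 0.2776 in → use 5/16 in.

w = 5/16 in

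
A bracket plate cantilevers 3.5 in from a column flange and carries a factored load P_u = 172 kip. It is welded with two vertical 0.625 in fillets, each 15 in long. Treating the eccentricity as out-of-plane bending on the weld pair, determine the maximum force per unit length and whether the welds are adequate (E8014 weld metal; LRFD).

E80XX → F_EXX = 80 ksi.
L_w = 2 × 15 = 30 in; section modulus (unit throat) S = 2 × L²/6 = 75 in².
Direct shear f_v = P/L_w = 172/30 = 5.733 kip/in.
Moment M = P × e = 172 × 3.5 = 602 kip·in; bending f_b = M/S = 8.027 kip/in.
f_max = √(f_v² + f_b²) = √(5.733² + 8.027²) = 9.864 kip/in.
φr_n = 0.75 × 0.6 × 80 × (0.707 × 0.625) = 15.91 kip/in → adequate.

f_max ≈ 9.86 kip/in; adequate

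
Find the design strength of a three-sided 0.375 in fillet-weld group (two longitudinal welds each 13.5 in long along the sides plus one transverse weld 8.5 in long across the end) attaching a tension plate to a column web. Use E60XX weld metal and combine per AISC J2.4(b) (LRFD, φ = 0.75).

φR_n ≈ 256 kip

E60XX → F_EXX = 60 ksi.
t_e = 0.707 × 0.375 = 0.2651 in.
R_nwl = 0.6 × 60 × 0.2651 × 27 = 257.7 kip (longitudinal, 2 welds).
R_nwt = 0.6 × 60 × 0.2651 × 8.5 = 81.13 kip (transverse, base value).
(i) R_nwl + R_nwt = 338.8 kip; (ii) 0.85 R_nwl + 1.5 R_nwt = 340.7 kip.
R_n = max = 340.7 kip [governs: (ii)]; φR_n = 255.6 kip.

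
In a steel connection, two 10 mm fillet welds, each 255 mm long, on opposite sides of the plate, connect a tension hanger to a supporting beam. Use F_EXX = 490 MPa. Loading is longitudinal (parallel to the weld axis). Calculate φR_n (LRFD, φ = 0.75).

φR_n ≈ 795 kN

Effective throat t_e = 0.707 × 10 = 7.07 mm.
Total length L = 510 mm; A_we = 7.07 × 510 = 3606 mm².
F_nw = 0.6 F_EXX = 0.6 × 490 = 294 MPa.
φR_n = 0.75 × 294 × 3606 × 10⁻³ = 795.1 kN.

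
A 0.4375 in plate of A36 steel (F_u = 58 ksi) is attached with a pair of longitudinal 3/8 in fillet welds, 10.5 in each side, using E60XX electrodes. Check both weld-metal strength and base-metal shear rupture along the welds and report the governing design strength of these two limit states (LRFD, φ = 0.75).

E60XX → F_EXX = 60 ksi.
t_e = 0.707 × 0.375 = 0.2651 in; L = 21 in.
Weld metal: φR_n = 0.75 × 0.6 × 60 × 0.2651 × 21 = 150.3 kips.
Base metal (shear rupture): φR_n = 0.75 × 0.6 × 58 × 0.4375 × 21 = 239.8 kips.
Governing: weld metal.

φR_n ≈ 150 kips (weld metal governs)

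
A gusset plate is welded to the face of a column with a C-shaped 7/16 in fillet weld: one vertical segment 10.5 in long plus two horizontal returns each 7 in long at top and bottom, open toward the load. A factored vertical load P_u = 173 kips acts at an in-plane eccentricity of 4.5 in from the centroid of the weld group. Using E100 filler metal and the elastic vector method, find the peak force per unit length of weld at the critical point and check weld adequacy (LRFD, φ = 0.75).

E100XX → F_EXX = 100 ksi.
Total weld length L_w = 24.5 in. Treat welds as unit-width lines.
Centroid: x̄ = 2×7×3.5 / 24.5 = 2 in from the vertical weld.
Polar moment about centroid: J = I_x + I_y = [10.5³/12 + 2×7×5.25²] + [10.5×2² + 2(7³/12 + 7×1.5²)] = 613 in³.
Direct shear f_v = P/L_w = 173 / 24.5 = 7.061 kip/in (vertical).
Torsion M = P·e = 173 × 4.5 = 778.5 kip·in.
Critical point at (x, y) = (5, 5.25) from centroid. f_tx = M·y/J = 6.667 kip/in; f_ty = M·x/J = 6.35 kip/in.
Resultant f_max = √[f_tx² + (f_v + f_ty)²] = √[6.667² + (7.061 + 6.35)²] = 14.98 kip/in.
Capacity per unit length: φr_n = 0.75 × 0.6 × 100 × (0.707 × 0.4375) = 13.92 kip/in.
14.98 > 13.92 → NOT adequate.

f_max ≈ 15 kip/in; NOT adequate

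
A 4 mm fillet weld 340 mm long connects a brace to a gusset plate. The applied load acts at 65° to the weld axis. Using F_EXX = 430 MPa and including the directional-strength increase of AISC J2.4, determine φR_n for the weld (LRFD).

t_e = 0.707 × 4 = 2.828 mm; A_we = 2.828 × 340 = 961.5 mm².
Directional factor: 1.0 + 0.5 sin^1.5(65°) = 1.431.
F_nw = 0.6 × 430 × 1.431 = 369.3 MPa.
φR_n = 0.75 × 369.3 × 961.5 × 10⁻³ = 266.3 kN.

φR_n ≈ 266 kN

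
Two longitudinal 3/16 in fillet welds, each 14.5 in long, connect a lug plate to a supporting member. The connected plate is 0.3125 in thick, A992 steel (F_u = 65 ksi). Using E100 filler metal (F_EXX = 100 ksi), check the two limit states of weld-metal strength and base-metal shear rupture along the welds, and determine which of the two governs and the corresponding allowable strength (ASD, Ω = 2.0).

t_e = 0.707 × 0.1875 = 0.1326 in; L = 29 in.
Weld metal: R_n/Ω = (1/2.0) × 0.6 × 100 × 0.1326 × 29 = 115.3 kips.
Base metal (shear rupture): R_n/Ω = (1/2.0) × 0.6 × 65 × 0.3125 × 29 = 176.7 kips.
Governing: weld metal.

R_n/Ω ≈ 115 kips (weld metal governs)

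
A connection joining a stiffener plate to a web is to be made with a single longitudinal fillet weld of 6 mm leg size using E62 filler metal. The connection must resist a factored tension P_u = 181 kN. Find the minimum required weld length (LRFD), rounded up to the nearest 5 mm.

E62XX → F_EXX = 620 MPa.
Throat t_e = 0.707 × 6 = 4.242 mm.
φr_n = 0.75 × 0.6 × 620 × 4.242 × 10⁻³ = 1.184 kN/mm.
L_req = P_u / φr_n = 181 / 1.184 = 152.9 mm total.
Round up → use L = 155 mm.

L = 155 mm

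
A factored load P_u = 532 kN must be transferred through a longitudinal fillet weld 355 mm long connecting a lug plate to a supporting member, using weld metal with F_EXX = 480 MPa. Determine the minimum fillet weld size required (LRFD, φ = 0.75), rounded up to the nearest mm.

Total weld length L = 355 mm.
Required throat t_e = P_u / (φ × 0.6 F_EXX × L) = 532 / (0.75 × 0.6 × 480 × 355 × 10⁻³) = 6.938 mm.
Required leg w = t_e / 0.707 = 9.813 mm → use 10 mm.

w = 10 mm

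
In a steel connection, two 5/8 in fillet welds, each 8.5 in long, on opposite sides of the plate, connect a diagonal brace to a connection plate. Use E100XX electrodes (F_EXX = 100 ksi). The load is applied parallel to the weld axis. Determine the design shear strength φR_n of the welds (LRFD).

Effective throat t_e = 0.707 × 0.625 = 0.4419 in.
Total length L = 17 in; A_we = 0.4419 × 17 = 7.512 in².
F_nw = 0.6 F_EXX = 0.6 × 100 = 60 ksi.
φR_n = 0.75 × 60 × 7.512 = 338 kips.

φR_n ≈ 338 kips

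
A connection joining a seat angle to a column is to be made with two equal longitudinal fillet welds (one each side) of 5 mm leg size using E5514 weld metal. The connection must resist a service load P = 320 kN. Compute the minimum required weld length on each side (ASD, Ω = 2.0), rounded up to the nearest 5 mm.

E55XX → F_EXX = 550 MPa.
Throat t_e = 0.707 × 5 = 3.535 mm.
r_n/Ω = (0.6 × 550 × 3.535) / 2.0 = 583.3 N/mm = 0.5833 kN/mm.
L_req = P / (r_n/Ω) = 320 / 0.5833 = 548.6 mm total.
Per side: 548.6 / 2 = 274.3 mm.
Round up → use L = 275 mm on each side.

L = 275 mm on each side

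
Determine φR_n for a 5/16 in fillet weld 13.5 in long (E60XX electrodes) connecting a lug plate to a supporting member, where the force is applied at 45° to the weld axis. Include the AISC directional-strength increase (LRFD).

E60XX → F_EXX = 60 ksi.
t_e = 0.707 × 0.3125 = 0.2209 in; A_we = 0.2209 × 13.5 = 2.983 in².
Directional factor: 1.0 + 0.5 sin^1.5(45°) = 1.297.
F_nw = 0.6 × 60 × 1.297 = 46.7 ksi.
φR_n = 0.75 × 46.7 × 2.983 = 104.5 kip.

φR_n ≈ 104 kip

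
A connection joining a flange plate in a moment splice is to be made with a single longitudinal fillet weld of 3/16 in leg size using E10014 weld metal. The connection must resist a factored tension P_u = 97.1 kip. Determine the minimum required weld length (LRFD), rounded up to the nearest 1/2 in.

E100XX → F_EXX = 100 ksi.
Throat t_e = 0.707 × 0.1875 = 0.1326 in.
φr_n = 0.75 × 0.6 × 100 × 0.1326 = 5.965 kip/in.
L_req = P_u / φr_n = 97.1 / 5.965 = 16.28 in total.
Round up → use L = 16.5 in.

L = 16.5 in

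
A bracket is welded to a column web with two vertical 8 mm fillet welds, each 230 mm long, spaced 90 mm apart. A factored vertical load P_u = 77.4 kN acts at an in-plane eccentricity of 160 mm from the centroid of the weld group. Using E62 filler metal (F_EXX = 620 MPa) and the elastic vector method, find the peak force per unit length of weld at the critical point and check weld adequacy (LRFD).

Total weld length L_w = 460 mm. Treat welds as unit-width lines.
Polar moment about centroid: J = 2[d³/12 + d(b/2)²] = 2[230³/12 + 230×45²] = 2959000 mm³.
Direct shear f_v = P/L_w = 77.4×10³ / 460 = 168.3 N/mm (vertical).
Torsion M = P·e = 77.4×10³ × 160 = 12384000 N·mm.
Critical point at (x, y) = (45, 115) from centroid. f_tx = M·y/J = 481.2 N/mm; f_ty = M·x/J = 188.3 N/mm.
Resultant f_max = √[f_tx² + (f_v + f_ty)²] = √[481.2² + (168.3 + 188.3)²] = 598.9 N/mm.
Capacity per unit length: φr_n = 0.75 × 0.6 × 620 × (0.707 × 8) = 1578 N/mm.
598.9 ≤ 1578 → adequate.

f_max ≈ 599 N/mm; adequate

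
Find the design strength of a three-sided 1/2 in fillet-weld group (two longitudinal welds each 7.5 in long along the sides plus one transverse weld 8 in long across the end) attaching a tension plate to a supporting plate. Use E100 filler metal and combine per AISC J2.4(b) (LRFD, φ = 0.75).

E100XX → F_EXX = 100 ksi.
t_e = 0.707 × 0.5 = 0.3535 in.
R_nwl = 0.6 × 100 × 0.3535 × 15 = 318.1 kips (longitudinal, 2 welds).
R_nwt = 0.6 × 100 × 0.3535 × 8 = 169.7 kips (transverse, base value).
(i) R_nwl + R_nwt = 487.8 kips; (ii) 0.85 R_nwl + 1.5 R_nwt = 524.9 kips.
R_n = max = 524.9 kips [governs: (ii)]; φR_n = 393.7 kips.

φR_n ≈ 394 kips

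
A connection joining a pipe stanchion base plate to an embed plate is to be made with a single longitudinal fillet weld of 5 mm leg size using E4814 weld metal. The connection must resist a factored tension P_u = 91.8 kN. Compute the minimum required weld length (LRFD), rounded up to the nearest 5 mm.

L = 125 mm

E48XX → F_EXX = 480 MPa.
Throat t_e = 0.707 × 5 = 3.535 mm.
φr_n = 0.75 × 0.6 × 480 × 3.535 × 10⁻³ = 0.7636 kN/mm.
L_req = P_u / φr_n = 91.8 / 0.7636 = 120.2 mm total.
Round up → use L = 125 mm.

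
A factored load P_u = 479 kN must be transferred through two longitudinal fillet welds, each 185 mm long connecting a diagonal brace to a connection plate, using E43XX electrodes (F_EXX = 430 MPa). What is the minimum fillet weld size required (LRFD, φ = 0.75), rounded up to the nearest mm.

Total weld length L = 370 mm.
Required throat t_e = P_u / (φ × 0.6 F_EXX × L) = 479 / (0.75 × 0.6 × 430 × 370 × 10⁻³) = 6.69 mm.
Required leg w = t_e / 0.707 = 9.463 mm → use 10 mm.

w = 10 mm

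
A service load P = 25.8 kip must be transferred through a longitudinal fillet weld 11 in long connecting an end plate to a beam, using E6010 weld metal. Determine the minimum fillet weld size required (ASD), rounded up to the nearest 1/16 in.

w = 3/16 in

E60XX → F_EXX = 60 ksi.
Total weld length L = 11 in.
Required throat t_e = P × Ω / (0.6 F_EXX × L) = 25.8 × 2.0 / (0.6 × 60 × 11) = 0.1303 in.
Required leg w = t_e / 0.707 = 0.1843 in → use 3/16 in.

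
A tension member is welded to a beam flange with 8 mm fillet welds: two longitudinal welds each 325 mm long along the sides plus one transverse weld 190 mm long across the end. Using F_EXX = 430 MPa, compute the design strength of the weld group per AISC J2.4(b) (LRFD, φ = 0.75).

φR_n ≈ 919 kN

t_e = 0.707 × 8 = 5.656 mm.
R_nwl = 0.6 × 430 × 5.656 × 650 × 10⁻³ = 948.5 kN (longitudinal, 2 welds).
R_nwt = 0.6 × 430 × 5.656 × 190 × 10⁻³ = 277.3 kN (transverse, base value).
(i) R_nwl + R_nwt = 1226 kN; (ii) 0.85 R_nwl + 1.5 R_nwt = 1222 kN.
R_n = max = 1226 kN [governs: (i)]; φR_n = 919.3 kN.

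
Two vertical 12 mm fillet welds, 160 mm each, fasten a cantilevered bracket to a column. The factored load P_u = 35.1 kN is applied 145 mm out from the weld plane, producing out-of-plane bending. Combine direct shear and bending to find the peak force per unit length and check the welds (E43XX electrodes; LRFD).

E43XX → F_EXX = 430 MPa.
L_w = 2 × 160 = 320 mm; section modulus (unit throat) S = 2 × L²/6 = 8533 mm².
Direct shear f_v = P/L_w = 35.1×10³/320 = 109.7 N/mm.
Moment M = P × e = 35.1×10³ × 145 = 5089500 N·mm; bending f_b = M/S = 596.4 N/mm.
f_max = √(f_v² + f_b²) = √(109.7² + 596.4²) = 606.4 N/mm.
φr_n = 0.75 × 0.6 × 430 × (0.707 × 12) = 1642 N/mm → adequate.

f_max ≈ 606 N/mm; adequate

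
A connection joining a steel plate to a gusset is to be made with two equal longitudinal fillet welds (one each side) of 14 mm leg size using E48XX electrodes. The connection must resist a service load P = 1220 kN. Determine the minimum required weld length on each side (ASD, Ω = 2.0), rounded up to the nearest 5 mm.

E48XX → F_EXX = 480 MPa.
Throat t_e = 0.707 × 14 = 9.898 mm.
r_n/Ω = (0.6 × 480 × 9.898) / 2.0 = 1425 N/mm = 1.425 kN/mm.
L_req = P / (r_n/Ω) = 1220 / 1.425 = 856 mm total.
Per side: 856 / 2 = 428 mm.
Round up → use L = 430 mm on each side.

L = 430 mm on each side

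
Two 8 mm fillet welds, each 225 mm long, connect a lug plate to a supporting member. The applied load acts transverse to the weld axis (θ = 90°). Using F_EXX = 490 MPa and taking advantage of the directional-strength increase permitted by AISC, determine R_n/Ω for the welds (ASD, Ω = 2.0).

R_n/Ω ≈ 561 kN

t_e = 0.707 × 8 = 5.656 mm; A_we = 5.656 × 450 = 2545 mm².
Directional factor: 1.0 + 0.5 sin^1.5(90°) = 1.5.
F_nw = 0.6 × 490 × 1.5 = 441 MPa.
R_n/Ω = (441 × 2545) / 2.0 × 10⁻³ = 561.2 kN.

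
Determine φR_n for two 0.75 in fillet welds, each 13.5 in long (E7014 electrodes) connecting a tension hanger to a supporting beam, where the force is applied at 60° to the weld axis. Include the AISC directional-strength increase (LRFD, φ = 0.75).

φR_n ≈ 633 kip

E70XX → F_EXX = 70 ksi.
t_e = 0.707 × 0.75 = 0.5302 in; A_we = 0.5302 × 27 = 14.32 in².
Directional factor: 1.0 + 0.5 sin^1.5(60°) = 1.403.
F_nw = 0.6 × 70 × 1.403 = 58.92 ksi.
φR_n = 0.75 × 58.92 × 14.32 = 632.7 kip.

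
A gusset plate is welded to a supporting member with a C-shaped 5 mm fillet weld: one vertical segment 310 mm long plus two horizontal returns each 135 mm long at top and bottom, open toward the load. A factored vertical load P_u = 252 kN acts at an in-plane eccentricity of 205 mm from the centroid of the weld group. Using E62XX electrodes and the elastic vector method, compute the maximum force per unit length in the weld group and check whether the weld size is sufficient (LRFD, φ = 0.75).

f_max ≈ 1250 N/mm; NOT adequate

E62XX → F_EXX = 620 MPa.
Total weld length L_w = 580 mm. Treat welds as unit-width lines.
Centroid: x̄ = 2×135×67.5 / 580 = 31.42 mm from the vertical weld.
Polar moment about centroid: J = I_x + I_y = [310³/12 + 2×135×155²] + [310×31.42² + 2(135³/12 + 135×36.08²)] = 10040000 mm³.
Direct shear f_v = P/L_w = 252×10³ / 580 = 434.5 N/mm (vertical).
Torsion M = P·e = 252×10³ × 205 = 51660000 N·mm.
Critical point at (x, y) = (103.6, 155) from centroid. f_tx = M·y/J = 797.8 N/mm; f_ty = M·x/J = 533.1 N/mm.
Resultant f_max = √[f_tx² + (f_v + f_ty)²] = √[797.8² + (434.5 + 533.1)²] = 1254 N/mm.
Capacity per unit length: φr_n = 0.75 × 0.6 × 620 × (0.707 × 5) = 986.3 N/mm.
1254 > 986.3 → NOT adequate.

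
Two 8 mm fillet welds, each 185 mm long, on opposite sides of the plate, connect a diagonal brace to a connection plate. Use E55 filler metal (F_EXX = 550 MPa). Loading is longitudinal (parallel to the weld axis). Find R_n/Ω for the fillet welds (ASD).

Effective throat t_e = 0.707 × 8 = 5.656 mm.
Total length L = 370 mm; A_we = 5.656 × 370 = 2093 mm².
F_nw = 0.6 F_EXX = 0.6 × 550 = 330 MPa.
R_n = 330 × 2093 × 10⁻³ = 690.6 kN; R_n/Ω = 690.6/2.0 = 345.3 kN.

R_n/Ω ≈ 345 kN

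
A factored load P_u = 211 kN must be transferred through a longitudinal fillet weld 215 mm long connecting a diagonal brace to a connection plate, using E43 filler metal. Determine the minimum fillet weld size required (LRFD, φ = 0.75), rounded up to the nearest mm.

E43XX → F_EXX = 430 MPa.
Total weld length L = 215 mm.
Required throat t_e = P_u / (φ × 0.6 F_EXX × L) = 211 / (0.75 × 0.6 × 430 × 215 × 10⁻³) = 5.072 mm.
Required leg w = t_e / 0.707 = 7.174 mm → use 8 mm.

w = 8 mm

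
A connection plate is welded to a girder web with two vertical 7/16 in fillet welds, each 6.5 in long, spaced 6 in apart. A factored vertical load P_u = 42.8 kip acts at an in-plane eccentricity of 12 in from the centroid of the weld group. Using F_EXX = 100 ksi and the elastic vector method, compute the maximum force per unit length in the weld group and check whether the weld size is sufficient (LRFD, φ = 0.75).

f_max ≈ 16.4 kip/in; NOT adequate

Total weld length L_w = 13 in. Treat welds as unit-width lines.
Polar moment about centroid: J = 2[d³/12 + d(b/2)²] = 2[6.5³/12 + 6.5×3²] = 162.8 in³.
Direct shear f_v = P/L_w = 42.8 / 13 = 3.292 kip/in (vertical).
Torsion M = P·e = 42.8 × 12 = 513.6 kip·in.
Critical point at (x, y) = (3, 3.25) from centroid. f_tx = M·y/J = 10.25 kip/in; f_ty = M·x/J = 9.466 kip/in.
Resultant f_max = √[f_tx² + (f_v + f_ty)²] = √[10.25² + (3.292 + 9.466)²] = 16.37 kip/in.
Capacity per unit length: φr_n = 0.75 × 0.6 × 100 × (0.707 × 0.4375) = 13.92 kip/in.
16.37 > 13.92 → NOT adequate.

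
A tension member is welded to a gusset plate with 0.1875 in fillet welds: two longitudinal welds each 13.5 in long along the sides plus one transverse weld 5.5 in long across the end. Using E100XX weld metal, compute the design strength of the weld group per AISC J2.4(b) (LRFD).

E100XX → F_EXX = 100 ksi.
t_e = 0.707 × 0.1875 = 0.1326 in.
R_nwl = 0.6 × 100 × 0.1326 × 27 = 214.8 kip (longitudinal, 2 welds).
R_nwt = 0.6 × 100 × 0.1326 × 5.5 = 43.75 kip (transverse, base value).
(i) R_nwl + R_nwt = 258.5 kip; (ii) 0.85 R_nwl + 1.5 R_nwt = 248.2 kip.
R_n = max = 258.5 kip [governs: (i)]; φR_n = 193.9 kip.

φR_n ≈ 194 kip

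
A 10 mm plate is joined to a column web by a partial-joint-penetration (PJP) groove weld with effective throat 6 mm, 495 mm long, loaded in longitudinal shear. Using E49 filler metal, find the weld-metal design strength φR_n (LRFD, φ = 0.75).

φR_n ≈ 655 kN

E49XX → F_EXX = 490 MPa.
Effective throat (given) t_e = 6 mm.
A_we = 6 × 495 = 2970 mm².
F_nw = 0.6 F_EXX = 294 MPa.
φR_n = 0.75 × 294 × 2970 × 10⁻³ = 654.9 kN.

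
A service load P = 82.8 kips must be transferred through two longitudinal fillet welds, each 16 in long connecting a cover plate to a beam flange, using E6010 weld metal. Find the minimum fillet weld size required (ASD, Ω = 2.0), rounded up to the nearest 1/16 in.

E60XX → F_EXX = 60 ksi.
Total weld length L = 32 in.
Required throat t_e = P × Ω / (0.6 F_EXX × L) = 82.8 × 2.0 / (0.6 × 60 × 32) = 0.1437 in.
Required leg w = t_e / 0.707 = 0.2033 in → use 1/4 in.

w = 1/4 in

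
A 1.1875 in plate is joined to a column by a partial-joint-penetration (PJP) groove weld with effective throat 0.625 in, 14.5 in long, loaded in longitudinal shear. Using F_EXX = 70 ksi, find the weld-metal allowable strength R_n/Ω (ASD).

Effective throat (given) t_e = 0.625 in.
A_we = 0.625 × 14.5 = 9.062 in².
F_nw = 0.6 F_EXX = 42 ksi.
R_n/Ω = (42 × 9.062) / 2.0 = 190.3 kips.

R_n/Ω ≈ 190 kips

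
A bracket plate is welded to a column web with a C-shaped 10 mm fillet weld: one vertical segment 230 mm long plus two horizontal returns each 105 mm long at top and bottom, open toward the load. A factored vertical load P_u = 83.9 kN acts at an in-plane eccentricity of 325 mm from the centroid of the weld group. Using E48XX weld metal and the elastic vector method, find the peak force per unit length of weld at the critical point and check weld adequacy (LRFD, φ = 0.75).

E48XX → F_EXX = 480 MPa.
Total weld length L_w = 440 mm. Treat welds as unit-width lines.
Centroid: x̄ = 2×105×52.5 / 440 = 25.06 mm from the vertical weld.
Polar moment about centroid: J = I_x + I_y = [230³/12 + 2×105×115²] + [230×25.06² + 2(105³/12 + 105×27.44²)] = 4287000 mm³.
Direct shear f_v = P/L_w = 83.9×10³ / 440 = 190.7 N/mm (vertical).
Torsion M = P·e = 83.9×10³ × 325 = 27268000 N·mm.
Critical point at (x, y) = (79.94, 115) from centroid. f_tx = M·y/J = 731.5 N/mm; f_ty = M·x/J = 508.5 N/mm.
Resultant f_max = √[f_tx² + (f_v + f_ty)²] = √[731.5² + (190.7 + 508.5)²] = 1012 N/mm.
Capacity per unit length: φr_n = 0.75 × 0.6 × 480 × (0.707 × 10) = 1527 N/mm.
1012 ≤ 1527 → adequate.

f_max ≈ 1010 N/mm; adequate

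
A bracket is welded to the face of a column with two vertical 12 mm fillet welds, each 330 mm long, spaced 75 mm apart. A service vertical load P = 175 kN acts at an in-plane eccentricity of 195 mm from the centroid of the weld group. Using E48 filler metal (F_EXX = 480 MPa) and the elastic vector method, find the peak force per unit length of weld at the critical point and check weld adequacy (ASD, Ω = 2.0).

Total weld length L_w = 660 mm. Treat welds as unit-width lines.
Polar moment about centroid: J = 2[d³/12 + d(b/2)²] = 2[330³/12 + 330×37.5²] = 6918000 mm³.
Direct shear f_v = P/L_w = 175×10³ / 660 = 265.2 N/mm (vertical).
Torsion M = P·e = 175×10³ × 195 = 34125000 N·mm.
Critical point at (x, y) = (37.5, 165) from centroid. f_tx = M·y/J = 814 N/mm; f_ty = M·x/J = 185 N/mm.
Resultant f_max = √[f_tx² + (f_v + f_ty)²] = √[814² + (265.2 + 185)²] = 930.1 N/mm.
Capacity per unit length: r_n/Ω = (1/2.0) × 0.6 × 480 × (0.707 × 12) = 1222 N/mm.
930.1 ≤ 1222 → adequate.

f_max ≈ 930 N/mm; adequate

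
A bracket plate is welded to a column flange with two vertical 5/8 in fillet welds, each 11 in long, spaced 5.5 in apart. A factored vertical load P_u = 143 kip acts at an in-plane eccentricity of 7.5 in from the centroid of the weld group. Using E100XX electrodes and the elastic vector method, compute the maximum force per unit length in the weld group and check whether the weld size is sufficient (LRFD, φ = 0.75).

E100XX → F_EXX = 100 ksi.
Total weld length L_w = 22 in. Treat welds as unit-width lines.
Polar moment about centroid: J = 2[d³/12 + d(b/2)²] = 2[11³/12 + 11×2.75²] = 388.2 in³.
Direct shear f_v = P/L_w = 143 / 22 = 6.5 kip/in (vertical).
Torsion M = P·e = 143 × 7.5 = 1072.5 kip·in.
Critical point at (x, y) = (2.75, 5.5) from centroid. f_tx = M·y/J = 15.19 kip/in; f_ty = M·x/J = 7.597 kip/in.
Resultant f_max = √[f_tx² + (f_v + f_ty)²] = √[15.19² + (6.5 + 7.597)²] = 20.73 kip/in.
Capacity per unit length: φr_n = 0.75 × 0.6 × 100 × (0.707 × 0.625) = 19.88 kip/in.
20.73 > 19.88 → NOT adequate.

f_max ≈ 20.7 kip/in; NOT adequate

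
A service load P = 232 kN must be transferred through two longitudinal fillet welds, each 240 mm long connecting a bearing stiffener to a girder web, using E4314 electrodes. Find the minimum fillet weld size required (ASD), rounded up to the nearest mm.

w = 6 mm

E43XX → F_EXX = 430 MPa.
Total weld length L = 480 mm.
Required throat t_e = P × Ω / (0.6 F_EXX × L) = 232 × 2.0 / (0.6 × 430 × 480 × 10⁻³) = 3.747 mm.
Required leg w = t_e / 0.707 = 5.3 mm → use 6 mm.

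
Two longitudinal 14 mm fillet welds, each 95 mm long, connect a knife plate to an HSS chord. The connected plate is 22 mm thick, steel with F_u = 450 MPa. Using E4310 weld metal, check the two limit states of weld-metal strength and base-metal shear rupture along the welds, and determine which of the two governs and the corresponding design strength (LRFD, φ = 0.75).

φR_n ≈ 364 kN (weld metal governs)

E43XX → F_EXX = 430 MPa.
t_e = 0.707 × 14 = 9.898 mm; L = 190 mm.
Weld metal: φR_n = 0.75 × 0.6 × 430 × 9.898 × 190 × 10⁻³ = 363.9 kN.
Base metal (shear rupture): φR_n = 0.75 × 0.6 × 450 × 22 × 190 × 10⁻³ = 846.5 kN.
Governing: weld metal.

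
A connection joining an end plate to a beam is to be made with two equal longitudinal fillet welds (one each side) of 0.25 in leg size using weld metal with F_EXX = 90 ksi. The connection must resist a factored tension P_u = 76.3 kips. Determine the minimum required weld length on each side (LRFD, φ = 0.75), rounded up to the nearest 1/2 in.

Throat t_e = 0.707 × 0.25 = 0.1767 in.
φr_n = 0.75 × 0.6 × 90 × 0.1767 = 7.158 kips/in.
L_req = P_u / φr_n = 76.3 / 7.158 = 10.66 in total.
Per side: 10.66 / 2 = 5.329 in.
Round up → use L = 5.5 in on each side.

L = 5.5 in on each side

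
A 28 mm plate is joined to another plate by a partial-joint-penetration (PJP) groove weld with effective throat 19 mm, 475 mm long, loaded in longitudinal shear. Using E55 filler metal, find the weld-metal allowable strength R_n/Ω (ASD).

R_n/Ω ≈ 1490 kN

E55XX → F_EXX = 550 MPa.
Effective throat (given) t_e = 19 mm.
A_we = 19 × 475 = 9025 mm².
F_nw = 0.6 F_EXX = 330 MPa.
R_n/Ω = (330 × 9025) / 2.0 × 10⁻³ = 1489 kN.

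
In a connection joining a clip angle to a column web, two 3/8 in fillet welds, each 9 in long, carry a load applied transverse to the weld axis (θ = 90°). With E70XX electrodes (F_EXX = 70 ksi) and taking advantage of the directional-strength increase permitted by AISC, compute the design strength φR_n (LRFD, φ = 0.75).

t_e = 0.707 × 0.375 = 0.2651 in; A_we = 0.2651 × 18 = 4.772 in².
Directional factor: 1.0 + 0.5 sin^1.5(90°) = 1.5.
F_nw = 0.6 × 70 × 1.5 = 63 ksi.
φR_n = 0.75 × 63 × 4.772 = 225.5 kip.

φR_n ≈ 225 kip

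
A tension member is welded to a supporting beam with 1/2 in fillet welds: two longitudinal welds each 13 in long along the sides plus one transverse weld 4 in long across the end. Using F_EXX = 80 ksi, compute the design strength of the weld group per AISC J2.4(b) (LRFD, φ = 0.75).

t_e = 0.707 × 0.5 = 0.3535 in.
R_nwl = 0.6 × 80 × 0.3535 × 26 = 441.2 kips (longitudinal, 2 welds).
R_nwt = 0.6 × 80 × 0.3535 × 4 = 67.87 kips (transverse, base value).
(i) R_nwl + R_nwt = 509 kips; (ii) 0.85 R_nwl + 1.5 R_nwt = 476.8 kips.
R_n = max = 509 kips [governs: (i)]; φR_n = 381.8 kips.

φR_n ≈ 382 kips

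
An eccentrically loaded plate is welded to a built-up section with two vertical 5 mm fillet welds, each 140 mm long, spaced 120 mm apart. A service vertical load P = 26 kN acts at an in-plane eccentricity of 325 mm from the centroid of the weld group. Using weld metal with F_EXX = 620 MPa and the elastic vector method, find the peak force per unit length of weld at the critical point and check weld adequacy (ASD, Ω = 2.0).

Total weld length L_w = 280 mm. Treat welds as unit-width lines.
Polar moment about centroid: J = 2[d³/12 + d(b/2)²] = 2[140³/12 + 140×60²] = 1465000 mm³.
Direct shear f_v = P/L_w = 26×10³ / 280 = 92.86 N/mm (vertical).
Torsion M = P·e = 26×10³ × 325 = 8450000 N·mm.
Critical point at (x, y) = (60, 70) from centroid. f_tx = M·y/J = 403.7 N/mm; f_ty = M·x/J = 346 N/mm.
Resultant f_max = √[f_tx² + (f_v + f_ty)²] = √[403.7² + (92.86 + 346)²] = 596.3 N/mm.
Capacity per unit length: r_n/Ω = (1/2.0) × 0.6 × 620 × (0.707 × 5) = 657.5 N/mm.
596.3 ≤ 657.5 → adequate.

f_max ≈ 596 N/mm; adequate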